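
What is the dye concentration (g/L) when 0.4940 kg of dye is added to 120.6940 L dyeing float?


Formula: Conc = dye_mass(kg) / volume(L) * 1000
Substituting: Conc = 0.4940 / 120.6940 * 1000
Result: 4.0930 g/L


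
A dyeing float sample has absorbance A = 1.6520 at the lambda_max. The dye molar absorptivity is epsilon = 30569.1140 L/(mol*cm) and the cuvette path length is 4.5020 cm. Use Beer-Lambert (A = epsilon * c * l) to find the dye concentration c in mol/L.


Formula: c = A / (epsilon * l)
Substituting: c = 1.6520 / (30569.1140 * 4.5020)
Result: 1.2004e-05 mol/L


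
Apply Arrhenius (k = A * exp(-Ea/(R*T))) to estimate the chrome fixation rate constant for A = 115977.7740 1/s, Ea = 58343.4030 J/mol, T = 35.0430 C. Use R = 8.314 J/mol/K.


T_K = T_C + 273.15 = 35.0430 + 273.15 = 308.1930 K
exponent = -Ea / (R * T_K) = -58343.4030 / (8.314 * 308.1930) = -22.7698
k = A * exp(exponent) = 115977.7740 * exp(-22.7698) = 1.4982e-05 1/s


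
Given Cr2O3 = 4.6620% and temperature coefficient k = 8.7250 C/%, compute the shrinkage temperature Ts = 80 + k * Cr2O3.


Formula: Ts = 80 + k * Cr2O3
Substituting: Ts = 80 + 8.7250 * 4.6620
Result: 120.6760 C


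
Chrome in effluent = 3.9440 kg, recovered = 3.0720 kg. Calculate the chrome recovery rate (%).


Formula: Recovery = recovered / input * 100
Substituting: Recovery = 3.0720 / 3.9440 * 100
Result: 77.8905 %


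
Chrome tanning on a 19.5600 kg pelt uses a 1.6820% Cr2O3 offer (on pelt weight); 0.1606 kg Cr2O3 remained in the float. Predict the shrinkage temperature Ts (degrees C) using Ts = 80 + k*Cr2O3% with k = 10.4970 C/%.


Offered = pelt * offer_pct / 100 = 19.5600 * 1.6820 / 100 = 0.3290 kg
Uptake = offered - residual = 0.3290 - 0.1606 = 0.1684 kg
Cr2O3% on pelt = uptake / pelt * 100 = 0.1684 / 19.5600 * 100 = 0.8609 %
Ts = 80 + k * Cr2O3% = 80 + 10.4970 * 0.8609 = 89.0373 C


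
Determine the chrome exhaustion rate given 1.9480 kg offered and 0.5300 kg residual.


Formula: Uptake = (offered - residual) / offered * 100
Substituting: Uptake = (1.9480 - 0.5300) / 1.9480 * 100
Result: 72.7926 %


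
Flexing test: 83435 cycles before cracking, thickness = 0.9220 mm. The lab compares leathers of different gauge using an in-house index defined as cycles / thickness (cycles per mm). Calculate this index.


Formula: Index = cycles / thickness
Substituting: Index = 83435 / 0.9220
Result: 90493.4924 cycles/mm


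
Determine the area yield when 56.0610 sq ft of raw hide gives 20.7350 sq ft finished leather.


Formula: Yield = finished / raw * 100
Substituting: Yield = 20.7350 / 56.0610 * 100
Result: 36.9865 %


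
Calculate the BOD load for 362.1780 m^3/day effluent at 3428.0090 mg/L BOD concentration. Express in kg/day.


Formula: BOD_load = volume * conc / 1000
Substituting: BOD_load = 362.1780 * 3428.0090 / 1000
Result: 1241.5494 kg/day


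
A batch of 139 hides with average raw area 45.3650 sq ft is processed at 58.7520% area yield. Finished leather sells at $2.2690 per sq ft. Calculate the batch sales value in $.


Raw_total = N * avg_area = 139 * 45.3650 = 6305.7350 sq ft
Finished = Raw_total * yield / 100 = 6305.7350 * 58.7520 / 100 = 3704.7454 sq ft
Value = Finished * price = 3704.7454 * 2.2690 = 8406.0674 $


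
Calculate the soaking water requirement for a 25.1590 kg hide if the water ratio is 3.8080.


Formula: Water = hide_weight * ratio
Substituting: Water = 25.1590 * 3.8080
Result: 95.8055 kg


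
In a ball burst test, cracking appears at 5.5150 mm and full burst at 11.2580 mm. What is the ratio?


Formula: Ratio = crack / burst
Substituting: Ratio = 5.5150 / 11.2580
Result: 0.4899


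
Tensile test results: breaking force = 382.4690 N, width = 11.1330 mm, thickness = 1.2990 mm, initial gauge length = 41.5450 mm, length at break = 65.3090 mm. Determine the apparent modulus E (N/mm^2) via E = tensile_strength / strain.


TS = F / (w * t) = 382.4690 / (11.1330 * 1.2990) = 26.4469 N/mm^2
strain = (Lf - L0) / L0 = (65.3090 - 41.5450) / 41.5450 = 0.5720
E = TS / strain = 26.4469 / 0.5720 = 46.2353 N/mm^2


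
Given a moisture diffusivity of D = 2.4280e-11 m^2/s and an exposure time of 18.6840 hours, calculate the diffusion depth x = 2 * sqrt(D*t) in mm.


t = 18.6840 hr * 3600 = 67262.4000 s
D * t = 2.4280e-11 * 67262.4000 = 1.6331e-06
x = 2 * sqrt(D*t) = 2 * sqrt(1.6331e-06) = 0.00255588 m = 2.5559 mm


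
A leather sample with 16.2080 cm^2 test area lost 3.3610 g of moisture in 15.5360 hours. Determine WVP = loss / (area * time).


Formula: WVP = loss / (area * time)
Substituting: WVP = 3.3610 / (16.2080 * 15.5360)
Result: 0.0133475 g/(cm^2*hr)


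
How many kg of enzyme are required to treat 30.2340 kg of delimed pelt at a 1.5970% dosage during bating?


Formula: Enzyme = substrate * pct / 100
Substituting: Enzyme = 30.2340 * 1.5970 / 100
Result: 0.4828 kg


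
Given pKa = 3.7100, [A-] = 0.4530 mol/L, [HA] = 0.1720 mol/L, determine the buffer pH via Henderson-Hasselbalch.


ratio = [A-] / [HA] = 0.4530 / 0.1720 = 2.6337
log10(ratio) = 0.4206
pH = pKa + log10(ratio) = 3.7100 + 0.4206 = 4.1306


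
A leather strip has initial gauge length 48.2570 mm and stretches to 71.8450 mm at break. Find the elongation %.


Formula: Elongation = (Lf - L0) / L0 * 100
Substituting: Elongation = (71.8450 - 48.2570) / 48.2570 * 100
Result: 48.8800 %


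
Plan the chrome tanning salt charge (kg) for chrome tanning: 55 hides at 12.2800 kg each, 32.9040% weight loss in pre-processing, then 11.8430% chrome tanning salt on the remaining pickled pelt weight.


Total_raw = N * avg_wt = 55 * 12.2800 = 675.4000 kg
Substrate = Total_raw * (1 - loss/100) = 675.4000 * (1 - 32.9040/100) = 453.1664 kg
Chrome = Substrate * pct / 100 = 453.1664 * 11.8430 / 100 = 53.6685 kg


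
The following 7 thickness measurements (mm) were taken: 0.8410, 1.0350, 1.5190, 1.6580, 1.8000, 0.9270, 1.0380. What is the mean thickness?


Formula: Average = sum / n
Substituting: Average = 8.8180 / 7
Result: 1.2597 mm


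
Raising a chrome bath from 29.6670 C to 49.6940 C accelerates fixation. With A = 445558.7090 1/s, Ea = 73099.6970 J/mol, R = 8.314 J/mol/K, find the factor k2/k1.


T1 = 29.6670 + 273.15 = 302.8170 K; T2 = 49.6940 + 273.15 = 322.8440 K
k1 = A * exp(-Ea/(R*T1)) = 445558.7090 * exp(-73099.6970/(8.314*302.8170)) = 1.0941e-07 1/s
k2 = A * exp(-Ea/(R*T2)) = 445558.7090 * exp(-73099.6970/(8.314*322.8440)) = 6.6266e-07 1/s
k2/k1 = 6.6266e-07 / 1.0941e-07 = 6.0566


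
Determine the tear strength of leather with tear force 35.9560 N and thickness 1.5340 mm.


Formula: Tear strength = force / thickness
Substituting: Tear strength = 35.9560 / 1.5340
Result: 23.4394 N/mm


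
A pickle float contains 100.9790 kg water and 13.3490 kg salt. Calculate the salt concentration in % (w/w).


Formula: Conc = salt / (water + salt) * 100
Substituting: Conc = 13.3490 / (100.9790 + 13.3490) * 100
Result: 11.6761 %


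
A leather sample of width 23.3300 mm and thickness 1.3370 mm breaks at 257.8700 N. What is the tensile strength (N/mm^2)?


Formula: TS = force / (width * thickness)
Substituting: TS = 257.8700 / (23.3300 * 1.3370)
Result: 8.2671 N/mm^2


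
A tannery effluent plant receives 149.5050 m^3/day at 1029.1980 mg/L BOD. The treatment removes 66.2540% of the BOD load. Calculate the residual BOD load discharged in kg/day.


Load_in = volume * conc / 1000 = 149.5050 * 1029.1980 / 1000 = 153.8702 kg/day
Removed = Load_in * eff / 100 = 153.8702 * 66.2540 / 100 = 101.9452 kg/day
Load_out = Load_in - Removed = 153.8702 - 101.9452 = 51.9251 kg/day


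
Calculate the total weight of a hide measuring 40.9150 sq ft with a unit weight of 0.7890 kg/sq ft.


Formula: Weight = area * weight_per_sqft
Substituting: Weight = 40.9150 * 0.7890
Result: 32.2819 kg


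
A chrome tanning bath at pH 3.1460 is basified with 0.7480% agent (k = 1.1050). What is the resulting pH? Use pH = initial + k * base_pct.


Formula: pH_final = pH_initial + k * base_pct
Substituting: pH_final = 3.1460 + 1.1050 * 0.7480
Result: 3.9725


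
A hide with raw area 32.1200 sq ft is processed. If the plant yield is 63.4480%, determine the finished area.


Formula: finished = raw * yield / 100
Substituting: finished = 32.1200 * 63.4480 / 100
Result: 20.3795 sq ft


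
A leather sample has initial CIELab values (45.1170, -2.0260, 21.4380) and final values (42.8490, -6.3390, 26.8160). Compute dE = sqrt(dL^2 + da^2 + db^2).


dL = -2.2680, da = -4.3130, db = 5.3780
dE = sqrt((-2.2680)^2 + (-4.3130)^2 + 5.3780^2) = 7.2573


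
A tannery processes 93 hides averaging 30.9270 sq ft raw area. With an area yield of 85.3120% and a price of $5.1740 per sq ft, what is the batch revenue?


Raw_total = N * avg_area = 93 * 30.9270 = 2876.2110 sq ft
Finished = Raw_total * yield / 100 = 2876.2110 * 85.3120 / 100 = 2453.7531 sq ft
Value = Finished * price = 2453.7531 * 5.1740 = 12695.7187 $


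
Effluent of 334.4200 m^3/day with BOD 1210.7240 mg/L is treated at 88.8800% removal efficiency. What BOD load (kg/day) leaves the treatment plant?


Load_in = volume * conc / 1000 = 334.4200 * 1210.7240 / 1000 = 404.8903 kg/day
Removed = Load_in * eff / 100 = 404.8903 * 88.8800 / 100 = 359.8665 kg/day
Load_out = Load_in - Removed = 404.8903 - 359.8665 = 45.0238 kg/day


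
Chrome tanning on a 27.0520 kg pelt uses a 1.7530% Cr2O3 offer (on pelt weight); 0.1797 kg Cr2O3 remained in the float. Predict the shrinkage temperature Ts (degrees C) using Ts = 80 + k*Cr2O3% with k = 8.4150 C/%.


Offered = pelt * offer_pct / 100 = 27.0520 * 1.7530 / 100 = 0.4742 kg
Uptake = offered - residual = 0.4742 - 0.1797 = 0.2945 kg
Cr2O3% on pelt = uptake / pelt * 100 = 0.2945 / 27.0520 * 100 = 1.0887 %
Ts = 80 + k * Cr2O3% = 80 + 8.4150 * 1.0887 = 89.1616 C


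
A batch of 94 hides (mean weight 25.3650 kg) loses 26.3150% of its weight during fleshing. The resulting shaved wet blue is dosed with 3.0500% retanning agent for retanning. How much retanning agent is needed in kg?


Total_raw = N * avg_wt = 94 * 25.3650 = 2384.3100 kg
Substrate = Total_raw * (1 - loss/100) = 2384.3100 * (1 - 26.3150/100) = 1756.8788 kg
Retan = Substrate * pct / 100 = 1756.8788 * 3.0500 / 100 = 53.5848 kg


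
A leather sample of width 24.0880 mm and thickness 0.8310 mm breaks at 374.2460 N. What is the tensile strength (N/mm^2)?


Formula: TS = force / (width * thickness)
Substituting: TS = 374.2460 / (24.0880 * 0.8310)
Result: 18.6963 N/mm^2


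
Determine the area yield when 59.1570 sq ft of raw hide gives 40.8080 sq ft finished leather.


Formula: Yield = finished / raw * 100
Substituting: Yield = 40.8080 / 59.1570 * 100
Result: 68.9825 %


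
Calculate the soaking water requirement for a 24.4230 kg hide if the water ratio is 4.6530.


Formula: Water = hide_weight * ratio
Substituting: Water = 24.4230 * 4.6530
Result: 113.6402 kg


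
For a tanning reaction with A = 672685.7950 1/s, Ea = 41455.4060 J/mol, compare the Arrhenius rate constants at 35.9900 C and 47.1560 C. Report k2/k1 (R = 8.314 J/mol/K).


T1 = 35.9900 + 273.15 = 309.1400 K; T2 = 47.1560 + 273.15 = 320.3060 K
k1 = A * exp(-Ea/(R*T1)) = 672685.7950 * exp(-41455.4060/(8.314*309.1400)) = 0.066518 1/s
k2 = A * exp(-Ea/(R*T2)) = 672685.7950 * exp(-41455.4060/(8.314*320.3060)) = 0.1167 1/s
k2/k1 = 0.1167 / 0.066518 = 1.7547


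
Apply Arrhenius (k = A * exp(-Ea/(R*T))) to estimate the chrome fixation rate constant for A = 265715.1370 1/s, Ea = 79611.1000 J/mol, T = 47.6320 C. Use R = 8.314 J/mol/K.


T_K = T_C + 273.15 = 47.6320 + 273.15 = 320.7820 K
exponent = -Ea / (R * T_K) = -79611.1000 / (8.314 * 320.7820) = -29.8506
k = A * exp(exponent) = 265715.1370 * exp(-29.8506) = 2.8870e-08 1/s


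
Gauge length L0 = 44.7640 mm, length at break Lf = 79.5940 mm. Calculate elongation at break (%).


Formula: Elongation = (Lf - L0) / L0 * 100
Substituting: Elongation = (79.5940 - 44.7640) / 44.7640 * 100
Result: 77.8081 %


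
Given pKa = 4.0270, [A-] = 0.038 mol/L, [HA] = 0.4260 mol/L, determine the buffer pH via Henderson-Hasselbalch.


ratio = [A-] / [HA] = 0.038 / 0.4260 = 0.0892019
log10(ratio) = -1.0496
pH = pKa + log10(ratio) = 4.0270 - 1.0496 = 2.9774


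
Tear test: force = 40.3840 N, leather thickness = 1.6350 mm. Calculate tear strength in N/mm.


Formula: Tear strength = force / thickness
Substituting: Tear strength = 40.3840 / 1.6350
Result: 24.6997 N/mm


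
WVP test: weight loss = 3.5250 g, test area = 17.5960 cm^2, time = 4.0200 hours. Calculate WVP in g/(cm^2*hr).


Formula: WVP = loss / (area * time)
Substituting: WVP = 3.5250 / (17.5960 * 4.0200)
Result: 0.0498332 g/(cm^2*hr)


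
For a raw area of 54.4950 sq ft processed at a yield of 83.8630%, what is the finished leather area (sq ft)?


Formula: finished = raw * yield / 100
Substituting: finished = 54.4950 * 83.8630 / 100
Result: 45.7011 sq ft


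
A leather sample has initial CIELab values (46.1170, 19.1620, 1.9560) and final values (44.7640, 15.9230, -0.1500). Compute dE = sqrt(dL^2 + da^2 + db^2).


dL = -1.3530, da = -3.2390, db = -2.1060
dE = sqrt((-1.3530)^2 + (-3.2390)^2 + (-2.1060)^2) = 4.0935


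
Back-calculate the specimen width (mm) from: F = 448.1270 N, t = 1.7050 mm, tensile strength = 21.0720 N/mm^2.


Formula: w = F / (TS * t)
Substituting: w = 448.1270 / (21.0720 * 1.7050)
Result: 12.4730 mm


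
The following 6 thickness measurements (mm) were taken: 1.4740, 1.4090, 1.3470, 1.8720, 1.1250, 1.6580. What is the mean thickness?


Formula: Average = sum / n
Substituting: Average = 8.8850 / 6
Result: 1.4808 mm


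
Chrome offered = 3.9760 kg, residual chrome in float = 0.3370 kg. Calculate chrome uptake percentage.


Formula: Uptake = (offered - residual) / offered * 100
Substituting: Uptake = (3.9760 - 0.3370) / 3.9760 * 100
Result: 91.5241 %


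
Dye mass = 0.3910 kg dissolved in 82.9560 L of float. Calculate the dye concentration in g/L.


Formula: Conc = dye_mass(kg) / volume(L) * 1000
Substituting: Conc = 0.3910 / 82.9560 * 1000
Result: 4.7133 g/L


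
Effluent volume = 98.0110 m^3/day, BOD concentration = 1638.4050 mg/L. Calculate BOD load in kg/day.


Formula: BOD_load = volume * conc / 1000
Substituting: BOD_load = 98.0110 * 1638.4050 / 1000
Result: 160.5817 kg/day


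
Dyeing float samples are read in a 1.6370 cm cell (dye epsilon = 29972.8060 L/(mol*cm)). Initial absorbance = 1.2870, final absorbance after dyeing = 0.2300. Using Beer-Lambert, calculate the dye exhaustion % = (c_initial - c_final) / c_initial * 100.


c_initial = A_i / (epsilon * l) = 1.2870 / (29972.8060 * 1.6370) = 2.6230e-05 mol/L
c_final = A_f / (epsilon * l) = 0.2300 / (29972.8060 * 1.6370) = 4.6876e-06 mol/L
Exhaustion = (c_initial - c_final) / c_initial * 100 = (2.6230e-05 - 4.6876e-06) / 2.6230e-05 * 100 = 82.1290 %


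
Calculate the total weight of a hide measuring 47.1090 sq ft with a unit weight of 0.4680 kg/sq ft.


Formula: Weight = area * weight_per_sqft
Substituting: Weight = 47.1090 * 0.4680
Result: 22.0470 kg


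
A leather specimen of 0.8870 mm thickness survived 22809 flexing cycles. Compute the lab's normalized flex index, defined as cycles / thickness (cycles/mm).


Formula: Index = cycles / thickness
Substituting: Index = 22809 / 0.8870
Result: 25714.7689 cycles/mm


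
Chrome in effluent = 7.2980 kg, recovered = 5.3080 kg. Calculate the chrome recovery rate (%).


Formula: Recovery = recovered / input * 100
Substituting: Recovery = 5.3080 / 7.2980 * 100
Result: 72.7323 %


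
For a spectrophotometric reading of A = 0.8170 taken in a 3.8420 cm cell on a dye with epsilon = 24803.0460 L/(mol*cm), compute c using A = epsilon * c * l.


Formula: c = A / (epsilon * l)
Substituting: c = 0.8170 / (24803.0460 * 3.8420)
Result: 8.5735e-06 mol/L


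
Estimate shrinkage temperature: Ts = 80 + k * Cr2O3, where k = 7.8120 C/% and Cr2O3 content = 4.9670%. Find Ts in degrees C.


Formula: Ts = 80 + k * Cr2O3
Substituting: Ts = 80 + 7.8120 * 4.9670
Result: 118.8022 C


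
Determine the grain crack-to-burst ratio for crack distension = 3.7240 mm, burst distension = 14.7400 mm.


Formula: Ratio = crack / burst
Substituting: Ratio = 3.7240 / 14.7400
Result: 0.2526


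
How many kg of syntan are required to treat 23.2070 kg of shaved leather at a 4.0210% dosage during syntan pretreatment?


Formula: Syntan = substrate * pct / 100
Substituting: Syntan = 23.2070 * 4.0210 / 100
Result: 0.9332 kg


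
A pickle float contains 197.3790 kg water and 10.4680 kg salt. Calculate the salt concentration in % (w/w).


Formula: Conc = salt / (water + salt) * 100
Substituting: Conc = 10.4680 / (197.3790 + 10.4680) * 100
Result: 5.0364 %


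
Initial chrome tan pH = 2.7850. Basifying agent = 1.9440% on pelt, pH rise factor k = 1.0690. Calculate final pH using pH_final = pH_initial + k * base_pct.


Formula: pH_final = pH_initial + k * base_pct
Substituting: pH_final = 2.7850 + 1.0690 * 1.9440
Result: 4.8631


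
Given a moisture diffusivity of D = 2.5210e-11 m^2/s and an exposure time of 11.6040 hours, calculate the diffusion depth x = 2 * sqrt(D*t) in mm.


t = 11.6040 hr * 3600 = 41774.4000 s
D * t = 2.5210e-11 * 41774.4000 = 1.0531e-06
x = 2 * sqrt(D*t) = 2 * sqrt(1.0531e-06) = 0.00205245 m = 2.0524 mm


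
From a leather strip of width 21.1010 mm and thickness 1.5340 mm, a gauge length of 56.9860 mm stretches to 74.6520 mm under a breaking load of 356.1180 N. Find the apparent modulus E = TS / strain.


TS = F / (w * t) = 356.1180 / (21.1010 * 1.5340) = 11.0018 N/mm^2
strain = (Lf - L0) / L0 = (74.6520 - 56.9860) / 56.9860 = 0.3100
E = TS / strain = 11.0018 / 0.3100 = 35.4891 N/mm^2


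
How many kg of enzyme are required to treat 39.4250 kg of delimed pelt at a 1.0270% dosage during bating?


Formula: Enzyme = substrate * pct / 100
Substituting: Enzyme = 39.4250 * 1.0270 / 100
Result: 0.4049 kg


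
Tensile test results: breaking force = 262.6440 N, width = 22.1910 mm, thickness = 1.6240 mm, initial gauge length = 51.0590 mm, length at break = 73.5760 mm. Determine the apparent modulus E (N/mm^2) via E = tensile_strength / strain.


TS = F / (w * t) = 262.6440 / (22.1910 * 1.6240) = 7.2879 N/mm^2
strain = (Lf - L0) / L0 = (73.5760 - 51.0590) / 51.0590 = 0.4410
E = TS / strain = 7.2879 / 0.4410 = 16.5259 N/mm^2


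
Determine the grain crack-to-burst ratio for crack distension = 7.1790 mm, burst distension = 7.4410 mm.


Formula: Ratio = crack / burst
Substituting: Ratio = 7.1790 / 7.4410
Result: 0.9648


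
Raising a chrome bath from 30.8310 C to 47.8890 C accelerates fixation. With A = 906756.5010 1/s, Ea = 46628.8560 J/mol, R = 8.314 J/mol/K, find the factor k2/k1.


T1 = 30.8310 + 273.15 = 303.9810 K; T2 = 47.8890 + 273.15 = 321.0390 K
k1 = A * exp(-Ea/(R*T1)) = 906756.5010 * exp(-46628.8560/(8.314*303.9810)) = 0.00880485 1/s
k2 = A * exp(-Ea/(R*T2)) = 906756.5010 * exp(-46628.8560/(8.314*321.0390)) = 0.0234677 1/s
k2/k1 = 0.0234677 / 0.00880485 = 2.6653


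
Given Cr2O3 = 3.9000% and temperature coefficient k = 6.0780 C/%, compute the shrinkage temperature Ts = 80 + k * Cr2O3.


Formula: Ts = 80 + k * Cr2O3
Substituting: Ts = 80 + 6.0780 * 3.9000
Result: 103.7042 C


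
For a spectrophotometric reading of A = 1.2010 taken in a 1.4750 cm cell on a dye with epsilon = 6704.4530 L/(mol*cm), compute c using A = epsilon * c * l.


Formula: c = A / (epsilon * l)
Substituting: c = 1.2010 / (6704.4530 * 1.4750)
Result: 1.2145e-04 mol/L


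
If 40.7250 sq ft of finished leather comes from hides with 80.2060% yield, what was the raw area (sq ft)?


Formula: raw = finished * 100 / yield
Substituting: raw = 40.7250 * 100 / 80.2060
Result: 50.7755 sq ft


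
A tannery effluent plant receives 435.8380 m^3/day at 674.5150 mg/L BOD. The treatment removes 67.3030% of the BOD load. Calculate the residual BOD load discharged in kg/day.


Load_in = volume * conc / 1000 = 435.8380 * 674.5150 / 1000 = 293.9793 kg/day
Removed = Load_in * eff / 100 = 293.9793 * 67.3030 / 100 = 197.8569 kg/day
Load_out = Load_in - Removed = 293.9793 - 197.8569 = 96.1224 kg/day


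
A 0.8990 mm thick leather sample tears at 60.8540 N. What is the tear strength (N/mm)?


Formula: Tear strength = force / thickness
Substituting: Tear strength = 60.8540 / 0.8990
Result: 67.6908 N/mm


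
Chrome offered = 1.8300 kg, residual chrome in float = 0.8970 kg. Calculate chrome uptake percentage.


Formula: Uptake = (offered - residual) / offered * 100
Substituting: Uptake = (1.8300 - 0.8970) / 1.8300 * 100
Result: 50.9836 %


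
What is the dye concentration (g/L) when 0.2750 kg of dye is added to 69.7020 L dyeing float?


Formula: Conc = dye_mass(kg) / volume(L) * 1000
Substituting: Conc = 0.2750 / 69.7020 * 1000
Result: 3.9454 g/L


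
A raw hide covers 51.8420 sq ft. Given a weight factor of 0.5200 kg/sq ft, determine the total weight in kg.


Formula: Weight = area * weight_per_sqft
Substituting: Weight = 51.8420 * 0.5200
Result: 26.9578 kg


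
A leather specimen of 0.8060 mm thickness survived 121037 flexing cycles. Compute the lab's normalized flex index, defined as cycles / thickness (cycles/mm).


Formula: Index = cycles / thickness
Substituting: Index = 121037 / 0.8060
Result: 150169.9752 cycles/mm


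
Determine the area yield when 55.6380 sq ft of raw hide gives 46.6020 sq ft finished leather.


Formula: Yield = finished / raw * 100
Substituting: Yield = 46.6020 / 55.6380 * 100
Result: 83.7593 %


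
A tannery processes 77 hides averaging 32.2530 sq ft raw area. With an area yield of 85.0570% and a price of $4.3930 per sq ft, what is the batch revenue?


Raw_total = N * avg_area = 77 * 32.2530 = 2483.4810 sq ft
Finished = Raw_total * yield / 100 = 2483.4810 * 85.0570 / 100 = 2112.3744 sq ft
Value = Finished * price = 2112.3744 * 4.3930 = 9279.6609 $


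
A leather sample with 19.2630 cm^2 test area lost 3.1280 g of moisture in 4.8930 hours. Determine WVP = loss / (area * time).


Formula: WVP = loss / (area * time)
Substituting: WVP = 3.1280 / (19.2630 * 4.8930)
Result: 0.033187 g/(cm^2*hr)


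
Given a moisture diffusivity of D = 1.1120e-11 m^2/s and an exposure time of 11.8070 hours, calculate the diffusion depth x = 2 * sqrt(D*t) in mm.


t = 11.8070 hr * 3600 = 42505.2000 s
D * t = 1.1120e-11 * 42505.2000 = 4.7266e-07
x = 2 * sqrt(D*t) = 2 * sqrt(4.7266e-07) = 0.001375 m = 1.3750 mm


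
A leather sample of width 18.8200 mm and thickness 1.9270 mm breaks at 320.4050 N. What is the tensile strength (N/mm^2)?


Formula: TS = force / (width * thickness)
Substituting: TS = 320.4050 / (18.8200 * 1.9270)
Result: 8.8348 N/mm^2


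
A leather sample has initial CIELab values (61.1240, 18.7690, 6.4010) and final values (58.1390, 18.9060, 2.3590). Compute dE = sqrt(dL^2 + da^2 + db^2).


dL = -2.9850, da = 0.1370, db = -4.0420
dE = sqrt((-2.9850)^2 + 0.1370^2 + (-4.0420)^2) = 5.0266


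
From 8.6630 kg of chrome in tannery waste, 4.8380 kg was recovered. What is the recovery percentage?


Formula: Recovery = recovered / input * 100
Substituting: Recovery = 4.8380 / 8.6630 * 100
Result: 55.8467 %


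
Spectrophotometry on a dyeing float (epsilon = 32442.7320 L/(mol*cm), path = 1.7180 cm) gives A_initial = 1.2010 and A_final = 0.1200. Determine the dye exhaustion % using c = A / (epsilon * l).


c_initial = A_i / (epsilon * l) = 1.2010 / (32442.7320 * 1.7180) = 2.1548e-05 mol/L
c_final = A_f / (epsilon * l) = 0.1200 / (32442.7320 * 1.7180) = 2.1530e-06 mol/L
Exhaustion = (c_initial - c_final) / c_initial * 100 = (2.1548e-05 - 2.1530e-06) / 2.1548e-05 * 100 = 90.0083 %


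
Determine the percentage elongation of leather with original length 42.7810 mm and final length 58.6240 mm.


Formula: Elongation = (Lf - L0) / L0 * 100
Substituting: Elongation = (58.6240 - 42.7810) / 42.7810 * 100
Result: 37.0328 %


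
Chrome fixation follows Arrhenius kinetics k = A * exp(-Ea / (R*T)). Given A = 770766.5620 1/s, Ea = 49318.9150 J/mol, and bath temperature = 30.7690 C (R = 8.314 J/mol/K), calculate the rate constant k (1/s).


T_K = T_C + 273.15 = 30.7690 + 273.15 = 303.9190 K
exponent = -Ea / (R * T_K) = -49318.9150 / (8.314 * 303.9190) = -19.5185
k = A * exp(exponent) = 770766.5620 * exp(-19.5185) = 0.00257135 1/s


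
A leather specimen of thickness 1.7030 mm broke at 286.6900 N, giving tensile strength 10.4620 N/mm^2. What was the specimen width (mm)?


Formula: w = F / (TS * t)
Substituting: w = 286.6900 / (10.4620 * 1.7030)
Result: 16.0910 mm


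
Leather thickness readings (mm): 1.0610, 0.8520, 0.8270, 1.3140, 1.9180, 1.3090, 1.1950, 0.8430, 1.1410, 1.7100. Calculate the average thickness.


Formula: Average = sum / n
Substituting: Average = 12.1700 / 10
Result: 1.2170 mm


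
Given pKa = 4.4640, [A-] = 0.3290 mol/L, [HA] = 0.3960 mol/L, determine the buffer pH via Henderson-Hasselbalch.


ratio = [A-] / [HA] = 0.3290 / 0.3960 = 0.8308
log10(ratio) = -0.0804993
pH = pKa + log10(ratio) = 4.4640 - 0.0804993 = 4.3835


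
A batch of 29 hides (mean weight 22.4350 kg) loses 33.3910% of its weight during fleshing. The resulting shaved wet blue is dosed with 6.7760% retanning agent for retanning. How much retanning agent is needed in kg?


Total_raw = N * avg_wt = 29 * 22.4350 = 650.6150 kg
Substrate = Total_raw * (1 - loss/100) = 650.6150 * (1 - 33.3910/100) = 433.3681 kg
Retan = Substrate * pct / 100 = 433.3681 * 6.7760 / 100 = 29.3650 kg


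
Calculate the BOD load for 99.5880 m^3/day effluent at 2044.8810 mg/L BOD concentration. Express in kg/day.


Formula: BOD_load = volume * conc / 1000
Substituting: BOD_load = 99.5880 * 2044.8810 / 1000
Result: 203.6456 kg/day


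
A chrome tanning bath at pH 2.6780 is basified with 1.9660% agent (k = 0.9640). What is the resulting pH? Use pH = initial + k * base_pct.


Formula: pH_final = pH_initial + k * base_pct
Substituting: pH_final = 2.6780 + 0.9640 * 1.9660
Result: 4.5732


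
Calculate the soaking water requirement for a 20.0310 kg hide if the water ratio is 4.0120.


Formula: Water = hide_weight * ratio
Substituting: Water = 20.0310 * 4.0120
Result: 80.3644 kg


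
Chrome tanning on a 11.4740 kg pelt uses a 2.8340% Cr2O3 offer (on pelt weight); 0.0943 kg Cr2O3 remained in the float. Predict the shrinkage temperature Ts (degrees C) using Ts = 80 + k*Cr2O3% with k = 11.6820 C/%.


Offered = pelt * offer_pct / 100 = 11.4740 * 2.8340 / 100 = 0.3252 kg
Uptake = offered - residual = 0.3252 - 0.0943 = 0.2309 kg
Cr2O3% on pelt = uptake / pelt * 100 = 0.2309 / 11.4740 * 100 = 2.0121 %
Ts = 80 + k * Cr2O3% = 80 + 11.6820 * 2.0121 = 103.5058 C


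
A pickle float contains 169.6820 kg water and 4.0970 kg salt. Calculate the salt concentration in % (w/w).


Formula: Conc = salt / (water + salt) * 100
Substituting: Conc = 4.0970 / (169.6820 + 4.0970) * 100
Result: 2.3576 %


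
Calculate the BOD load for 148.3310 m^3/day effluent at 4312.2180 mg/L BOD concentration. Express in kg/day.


Formula: BOD_load = volume * conc / 1000
Substituting: BOD_load = 148.3310 * 4312.2180 / 1000
Result: 639.6356 kg/day


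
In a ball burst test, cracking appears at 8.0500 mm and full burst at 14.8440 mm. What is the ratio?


Formula: Ratio = crack / burst
Substituting: Ratio = 8.0500 / 14.8440
Result: 0.5423


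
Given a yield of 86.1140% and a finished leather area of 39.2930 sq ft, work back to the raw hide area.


Formula: raw = finished * 100 / yield
Substituting: raw = 39.2930 * 100 / 86.1140
Result: 45.6290 sq ft


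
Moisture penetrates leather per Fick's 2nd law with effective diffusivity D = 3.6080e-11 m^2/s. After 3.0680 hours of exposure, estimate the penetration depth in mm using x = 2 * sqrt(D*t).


t = 3.0680 hr * 3600 = 11044.8000 s
D * t = 3.6080e-11 * 11044.8000 = 3.9850e-07
x = 2 * sqrt(D*t) = 2 * sqrt(3.9850e-07) = 0.00126253 m = 1.2625 mm


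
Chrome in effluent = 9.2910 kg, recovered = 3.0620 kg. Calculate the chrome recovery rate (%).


Formula: Recovery = recovered / input * 100
Substituting: Recovery = 3.0620 / 9.2910 * 100
Result: 32.9566 %


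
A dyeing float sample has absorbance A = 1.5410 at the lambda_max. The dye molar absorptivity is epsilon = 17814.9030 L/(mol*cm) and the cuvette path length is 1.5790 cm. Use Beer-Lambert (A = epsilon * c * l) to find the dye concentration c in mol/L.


Formula: c = A / (epsilon * l)
Substituting: c = 1.5410 / (17814.9030 * 1.5790)
Result: 5.4782e-05 mol/L


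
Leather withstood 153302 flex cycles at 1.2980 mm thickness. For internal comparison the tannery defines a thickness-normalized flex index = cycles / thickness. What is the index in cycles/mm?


Formula: Index = cycles / thickness
Substituting: Index = 153302 / 1.2980
Result: 118106.3174 cycles/mm


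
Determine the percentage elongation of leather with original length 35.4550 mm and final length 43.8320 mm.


Formula: Elongation = (Lf - L0) / L0 * 100
Substituting: Elongation = (43.8320 - 35.4550) / 35.4550 * 100
Result: 23.6271 %


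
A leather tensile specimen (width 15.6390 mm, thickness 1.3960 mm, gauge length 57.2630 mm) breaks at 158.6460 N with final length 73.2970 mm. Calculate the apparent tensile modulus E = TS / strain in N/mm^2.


TS = F / (w * t) = 158.6460 / (15.6390 * 1.3960) = 7.2667 N/mm^2
strain = (Lf - L0) / L0 = (73.2970 - 57.2630) / 57.2630 = 0.2800
E = TS / strain = 7.2667 / 0.2800 = 25.9518 N/mm^2


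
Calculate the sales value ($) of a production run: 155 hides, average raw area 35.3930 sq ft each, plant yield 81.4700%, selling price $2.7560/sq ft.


Raw_total = N * avg_area = 155 * 35.3930 = 5485.9150 sq ft
Finished = Raw_total * yield / 100 = 5485.9150 * 81.4700 / 100 = 4469.3750 sq ft
Value = Finished * price = 4469.3750 * 2.7560 = 12317.5974 $


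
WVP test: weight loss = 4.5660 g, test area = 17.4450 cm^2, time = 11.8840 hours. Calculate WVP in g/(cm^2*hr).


Formula: WVP = loss / (area * time)
Substituting: WVP = 4.5660 / (17.4450 * 11.8840)
Result: 0.0220243 g/(cm^2*hr)


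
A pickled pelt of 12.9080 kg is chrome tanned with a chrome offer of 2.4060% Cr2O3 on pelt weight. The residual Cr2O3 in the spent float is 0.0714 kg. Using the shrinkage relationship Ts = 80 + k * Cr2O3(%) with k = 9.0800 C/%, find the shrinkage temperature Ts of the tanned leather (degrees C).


Offered = pelt * offer_pct / 100 = 12.9080 * 2.4060 / 100 = 0.3106 kg
Uptake = offered - residual = 0.3106 - 0.0714 = 0.2392 kg
Cr2O3% on pelt = uptake / pelt * 100 = 0.2392 / 12.9080 * 100 = 1.8529 %
Ts = 80 + k * Cr2O3% = 80 + 9.0800 * 1.8529 = 96.8239 C


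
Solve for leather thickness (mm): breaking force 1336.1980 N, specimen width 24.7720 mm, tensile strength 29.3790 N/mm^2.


Formula: t = F / (TS * w)
Substituting: t = 1336.1980 / (29.3790 * 24.7720)
Result: 1.8360 mm


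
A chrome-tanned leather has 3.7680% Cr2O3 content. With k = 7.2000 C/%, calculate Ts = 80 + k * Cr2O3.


Formula: Ts = 80 + k * Cr2O3
Substituting: Ts = 80 + 7.2000 * 3.7680
Result: 107.1296 C


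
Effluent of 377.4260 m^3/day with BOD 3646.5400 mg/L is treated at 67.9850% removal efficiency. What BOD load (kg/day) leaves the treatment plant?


Load_in = volume * conc / 1000 = 377.4260 * 3646.5400 / 1000 = 1376.2990 kg/day
Removed = Load_in * eff / 100 = 1376.2990 * 67.9850 / 100 = 935.6769 kg/day
Load_out = Load_in - Removed = 1376.2990 - 935.6769 = 440.6221 kg/day


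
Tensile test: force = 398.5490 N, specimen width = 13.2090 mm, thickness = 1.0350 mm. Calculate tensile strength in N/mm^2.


Formula: TS = force / (width * thickness)
Substituting: TS = 398.5490 / (13.2090 * 1.0350)
Result: 29.1522 N/mm^2


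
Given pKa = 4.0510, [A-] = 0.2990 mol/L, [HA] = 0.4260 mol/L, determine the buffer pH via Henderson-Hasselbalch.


ratio = [A-] / [HA] = 0.2990 / 0.4260 = 0.7019
log10(ratio) = -0.1537
pH = pKa + log10(ratio) = 4.0510 - 0.1537 = 3.8973


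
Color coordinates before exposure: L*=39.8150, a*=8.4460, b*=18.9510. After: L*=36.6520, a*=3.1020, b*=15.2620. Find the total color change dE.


dL = -3.1630, da = -5.3440, db = -3.6890
dE = sqrt((-3.1630)^2 + (-5.3440)^2 + (-3.6890)^2) = 7.2230


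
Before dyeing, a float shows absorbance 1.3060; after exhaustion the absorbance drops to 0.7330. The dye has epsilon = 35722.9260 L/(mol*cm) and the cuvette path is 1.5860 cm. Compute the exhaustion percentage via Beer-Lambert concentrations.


c_initial = A_i / (epsilon * l) = 1.3060 / (35722.9260 * 1.5860) = 2.3051e-05 mol/L
c_final = A_f / (epsilon * l) = 0.7330 / (35722.9260 * 1.5860) = 1.2938e-05 mol/L
Exhaustion = (c_initial - c_final) / c_initial * 100 = (2.3051e-05 - 1.2938e-05) / 2.3051e-05 * 100 = 43.8744 %


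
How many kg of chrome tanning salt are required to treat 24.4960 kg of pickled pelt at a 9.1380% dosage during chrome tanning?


Formula: Chrome = substrate * pct / 100
Substituting: Chrome = 24.4960 * 9.1380 / 100
Result: 2.2384 kg


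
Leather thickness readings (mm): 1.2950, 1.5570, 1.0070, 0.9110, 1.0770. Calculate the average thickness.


Formula: Average = sum / n
Substituting: Average = 5.8470 / 5
Result: 1.1694 mm


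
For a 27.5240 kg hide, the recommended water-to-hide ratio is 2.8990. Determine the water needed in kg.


Formula: Water = hide_weight * ratio
Substituting: Water = 27.5240 * 2.8990
Result: 79.7921 kg


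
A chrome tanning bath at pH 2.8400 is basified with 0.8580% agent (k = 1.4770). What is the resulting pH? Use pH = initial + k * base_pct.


Formula: pH_final = pH_initial + k * base_pct
Substituting: pH_final = 2.8400 + 1.4770 * 0.8580
Result: 4.1073


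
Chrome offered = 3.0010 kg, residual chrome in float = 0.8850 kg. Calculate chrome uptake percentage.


Formula: Uptake = (offered - residual) / offered * 100
Substituting: Uptake = (3.0010 - 0.8850) / 3.0010 * 100
Result: 70.5098 %


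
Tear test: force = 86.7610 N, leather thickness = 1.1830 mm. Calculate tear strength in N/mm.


Formula: Tear strength = force / thickness
Substituting: Tear strength = 86.7610 / 1.1830
Result: 73.3398 N/mm


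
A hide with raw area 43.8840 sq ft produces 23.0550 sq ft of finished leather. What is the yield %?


Formula: Yield = finished / raw * 100
Substituting: Yield = 23.0550 / 43.8840 * 100
Result: 52.5362 %


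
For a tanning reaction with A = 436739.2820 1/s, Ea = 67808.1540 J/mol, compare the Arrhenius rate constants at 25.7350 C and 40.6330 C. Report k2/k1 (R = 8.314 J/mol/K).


T1 = 25.7350 + 273.15 = 298.8850 K; T2 = 40.6330 + 273.15 = 313.7830 K
k1 = A * exp(-Ea/(R*T1)) = 436739.2820 * exp(-67808.1540/(8.314*298.8850)) = 6.1560e-07 1/s
k2 = A * exp(-Ea/(R*T2)) = 436739.2820 * exp(-67808.1540/(8.314*313.7830)) = 2.2489e-06 1/s
k2/k1 = 2.2489e-06 / 6.1560e-07 = 3.6531


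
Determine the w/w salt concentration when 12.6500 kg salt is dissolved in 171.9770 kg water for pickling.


Formula: Conc = salt / (water + salt) * 100
Substituting: Conc = 12.6500 / (171.9770 + 12.6500) * 100
Result: 6.8517 %


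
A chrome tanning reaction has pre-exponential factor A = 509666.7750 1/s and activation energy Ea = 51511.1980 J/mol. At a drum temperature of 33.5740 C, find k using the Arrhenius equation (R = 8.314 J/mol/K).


T_K = T_C + 273.15 = 33.5740 + 273.15 = 306.7240 K
exponent = -Ea / (R * T_K) = -51511.1980 / (8.314 * 306.7240) = -20.1997
k = A * exp(exponent) = 509666.7750 * exp(-20.1997) = 8.6038e-04 1/s


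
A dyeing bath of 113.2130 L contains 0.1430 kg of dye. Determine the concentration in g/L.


Formula: Conc = dye_mass(kg) / volume(L) * 1000
Substituting: Conc = 0.1430 / 113.2130 * 1000
Result: 1.2631 g/L


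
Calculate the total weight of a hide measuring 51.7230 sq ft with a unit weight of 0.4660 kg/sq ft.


Formula: Weight = area * weight_per_sqft
Substituting: Weight = 51.7230 * 0.4660
Result: 24.1029 kg


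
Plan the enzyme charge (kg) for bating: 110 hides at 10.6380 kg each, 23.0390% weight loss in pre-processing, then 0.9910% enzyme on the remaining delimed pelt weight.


Total_raw = N * avg_wt = 110 * 10.6380 = 1170.1800 kg
Substrate = Total_raw * (1 - loss/100) = 1170.1800 * (1 - 23.0390/100) = 900.5822 kg
Enzyme = Substrate * pct / 100 = 900.5822 * 0.9910 / 100 = 8.9248 kg


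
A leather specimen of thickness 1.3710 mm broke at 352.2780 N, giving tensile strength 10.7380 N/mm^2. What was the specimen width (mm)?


Formula: w = F / (TS * t)
Substituting: w = 352.2780 / (10.7380 * 1.3710)
Result: 23.9290 mm


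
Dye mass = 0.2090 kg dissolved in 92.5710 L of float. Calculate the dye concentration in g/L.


Formula: Conc = dye_mass(kg) / volume(L) * 1000
Substituting: Conc = 0.2090 / 92.5710 * 1000
Result: 2.2577 g/L


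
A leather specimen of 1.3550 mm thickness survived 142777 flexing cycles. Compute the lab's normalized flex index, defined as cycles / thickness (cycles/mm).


Formula: Index = cycles / thickness
Substituting: Index = 142777 / 1.3550
Result: 105370.4797 cycles/mm


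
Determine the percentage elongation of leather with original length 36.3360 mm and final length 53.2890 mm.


Formula: Elongation = (Lf - L0) / L0 * 100
Substituting: Elongation = (53.2890 - 36.3360) / 36.3360 * 100
Result: 46.6562 %


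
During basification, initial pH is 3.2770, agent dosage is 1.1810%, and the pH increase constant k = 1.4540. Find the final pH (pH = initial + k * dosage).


Formula: pH_final = pH_initial + k * base_pct
Substituting: pH_final = 3.2770 + 1.4540 * 1.1810
Result: 4.9942


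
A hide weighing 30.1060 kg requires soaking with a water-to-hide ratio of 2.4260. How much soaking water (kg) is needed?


Formula: Water = hide_weight * ratio
Substituting: Water = 30.1060 * 2.4260
Result: 73.0372 kg


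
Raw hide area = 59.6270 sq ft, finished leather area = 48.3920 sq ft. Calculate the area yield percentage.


Formula: Yield = finished / raw * 100
Substituting: Yield = 48.3920 / 59.6270 * 100
Result: 81.1579 %


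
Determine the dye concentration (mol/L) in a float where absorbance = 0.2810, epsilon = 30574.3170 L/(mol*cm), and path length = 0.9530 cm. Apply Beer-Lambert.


Formula: c = A / (epsilon * l)
Substituting: c = 0.2810 / (30574.3170 * 0.9530)
Result: 9.6440e-06 mol/L


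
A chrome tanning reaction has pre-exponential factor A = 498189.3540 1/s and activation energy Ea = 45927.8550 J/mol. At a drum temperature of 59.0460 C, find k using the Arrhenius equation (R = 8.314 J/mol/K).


T_K = T_C + 273.15 = 59.0460 + 273.15 = 332.1960 K
exponent = -Ea / (R * T_K) = -45927.8550 / (8.314 * 332.1960) = -16.6292
k = A * exp(exponent) = 498189.3540 * exp(-16.6292) = 0.0298826 1/s


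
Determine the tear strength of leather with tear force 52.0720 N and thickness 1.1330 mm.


Formula: Tear strength = force / thickness
Substituting: Tear strength = 52.0720 / 1.1330
Result: 45.9594 N/mm


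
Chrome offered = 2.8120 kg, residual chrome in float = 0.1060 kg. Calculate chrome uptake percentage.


Formula: Uptake = (offered - residual) / offered * 100
Substituting: Uptake = (2.8120 - 0.1060) / 2.8120 * 100
Result: 96.2304 %


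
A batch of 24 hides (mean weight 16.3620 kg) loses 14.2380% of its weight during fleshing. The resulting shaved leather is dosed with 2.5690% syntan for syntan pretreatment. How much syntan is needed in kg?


Total_raw = N * avg_wt = 24 * 16.3620 = 392.6880 kg
Substrate = Total_raw * (1 - loss/100) = 392.6880 * (1 - 14.2380/100) = 336.7771 kg
Syntan = Substrate * pct / 100 = 336.7771 * 2.5690 / 100 = 8.6518 kg


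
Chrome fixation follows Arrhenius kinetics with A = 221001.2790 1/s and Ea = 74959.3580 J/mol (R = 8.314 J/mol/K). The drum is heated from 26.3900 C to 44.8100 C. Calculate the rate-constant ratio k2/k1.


T1 = 26.3900 + 273.15 = 299.5400 K; T2 = 44.8100 + 273.15 = 317.9600 K
k1 = A * exp(-Ea/(R*T1)) = 221001.2790 * exp(-74959.3580/(8.314*299.5400)) = 1.8720e-08 1/s
k2 = A * exp(-Ea/(R*T2)) = 221001.2790 * exp(-74959.3580/(8.314*317.9600)) = 1.0705e-07 1/s
k2/k1 = 1.0705e-07 / 1.8720e-08 = 5.7186
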